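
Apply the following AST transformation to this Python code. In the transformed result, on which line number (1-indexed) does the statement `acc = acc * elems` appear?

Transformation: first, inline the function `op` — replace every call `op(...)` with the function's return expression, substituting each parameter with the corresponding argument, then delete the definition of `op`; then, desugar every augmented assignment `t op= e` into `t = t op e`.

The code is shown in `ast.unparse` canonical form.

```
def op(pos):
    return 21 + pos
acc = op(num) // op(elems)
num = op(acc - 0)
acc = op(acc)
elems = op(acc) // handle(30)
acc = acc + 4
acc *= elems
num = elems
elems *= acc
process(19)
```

6

Transformed code:
acc = (21 + num) // (21 + elems)
num = 21 + (acc - 0)
acc = 21 + acc
elems = (21 + acc) // handle(30)
acc = acc + 4
acc = acc * elems
num = elems
elems = elems * acc
process(19)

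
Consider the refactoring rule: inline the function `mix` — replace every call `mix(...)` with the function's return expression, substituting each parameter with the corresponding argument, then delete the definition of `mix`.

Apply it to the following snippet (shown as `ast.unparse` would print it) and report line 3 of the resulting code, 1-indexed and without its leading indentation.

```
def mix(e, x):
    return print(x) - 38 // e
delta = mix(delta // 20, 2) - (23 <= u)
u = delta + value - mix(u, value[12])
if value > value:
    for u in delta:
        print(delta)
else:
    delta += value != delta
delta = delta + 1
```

if value > value:

Transformed code:
delta = print(2) - 38 // (delta // 20) - (23 <= u)
u = delta + value - (print(value[12]) - 38 // u)
if value > value:
    for u in delta:
        print(delta)
else:
    delta += value != delta
delta = delta + 1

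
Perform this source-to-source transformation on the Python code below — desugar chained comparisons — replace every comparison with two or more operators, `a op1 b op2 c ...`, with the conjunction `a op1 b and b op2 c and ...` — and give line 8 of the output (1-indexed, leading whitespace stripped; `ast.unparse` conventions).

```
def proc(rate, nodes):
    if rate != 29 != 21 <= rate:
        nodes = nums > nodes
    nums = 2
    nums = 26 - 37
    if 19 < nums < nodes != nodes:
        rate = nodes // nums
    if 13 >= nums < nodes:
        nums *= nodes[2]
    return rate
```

if 13 >= nums and nums < nodes:

Transformed code:
def proc(rate, nodes):
    if rate != 29 and 29 != 21 and (21 <= rate):
        nodes = nums > nodes
    nums = 2
    nums = 26 - 37
    if 19 < nums and nums < nodes and (nodes != nodes):
        rate = nodes // nums
    if 13 >= nums and nums < nodes:
        nums *= nodes[2]
    return rate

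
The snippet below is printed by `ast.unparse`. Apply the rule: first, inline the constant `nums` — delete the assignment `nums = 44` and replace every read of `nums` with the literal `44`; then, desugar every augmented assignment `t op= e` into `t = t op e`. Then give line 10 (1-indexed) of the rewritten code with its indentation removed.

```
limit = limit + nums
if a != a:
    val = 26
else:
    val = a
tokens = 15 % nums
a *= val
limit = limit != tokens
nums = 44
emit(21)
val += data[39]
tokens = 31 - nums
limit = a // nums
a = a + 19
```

val = val + data[39]

Transformed code:
limit = limit + 44
if a != a:
    val = 26
else:
    val = a
tokens = 15 % 44
a = a * val
limit = limit != tokens
emit(21)
val = val + data[39]
tokens = 31 - 44
limit = a // 44
a = a + 19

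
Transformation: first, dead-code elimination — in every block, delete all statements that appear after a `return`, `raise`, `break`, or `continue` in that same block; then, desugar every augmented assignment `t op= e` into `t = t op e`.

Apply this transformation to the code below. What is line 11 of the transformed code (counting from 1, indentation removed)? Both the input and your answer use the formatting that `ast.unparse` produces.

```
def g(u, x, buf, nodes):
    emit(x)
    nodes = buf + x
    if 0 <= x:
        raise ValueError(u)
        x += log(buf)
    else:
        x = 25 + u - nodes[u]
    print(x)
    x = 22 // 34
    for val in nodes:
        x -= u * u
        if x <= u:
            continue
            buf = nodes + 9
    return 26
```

x = x - u * u

Transformed code:
def g(u, x, buf, nodes):
    emit(x)
    nodes = buf + x
    if 0 <= x:
        raise ValueError(u)
    else:
        x = 25 + u - nodes[u]
    print(x)
    x = 22 // 34
    for val in nodes:
        x = x - u * u
        if x <= u:
            continue
    return 26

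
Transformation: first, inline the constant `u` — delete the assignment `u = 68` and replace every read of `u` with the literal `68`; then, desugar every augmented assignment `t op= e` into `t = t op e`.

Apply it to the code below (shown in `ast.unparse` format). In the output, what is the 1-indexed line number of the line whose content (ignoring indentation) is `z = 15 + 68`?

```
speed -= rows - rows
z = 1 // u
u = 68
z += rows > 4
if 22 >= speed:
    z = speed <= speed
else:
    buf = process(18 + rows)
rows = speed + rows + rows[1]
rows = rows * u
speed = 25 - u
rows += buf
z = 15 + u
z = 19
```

12

Transformed code:
speed = speed - (rows - rows)
z = 1 // 68
z = z + (rows > 4)
if 22 >= speed:
    z = speed <= speed
else:
    buf = process(18 + rows)
rows = speed + rows + rows[1]
rows = rows * 68
speed = 25 - 68
rows = rows + buf
z = 15 + 68
z = 19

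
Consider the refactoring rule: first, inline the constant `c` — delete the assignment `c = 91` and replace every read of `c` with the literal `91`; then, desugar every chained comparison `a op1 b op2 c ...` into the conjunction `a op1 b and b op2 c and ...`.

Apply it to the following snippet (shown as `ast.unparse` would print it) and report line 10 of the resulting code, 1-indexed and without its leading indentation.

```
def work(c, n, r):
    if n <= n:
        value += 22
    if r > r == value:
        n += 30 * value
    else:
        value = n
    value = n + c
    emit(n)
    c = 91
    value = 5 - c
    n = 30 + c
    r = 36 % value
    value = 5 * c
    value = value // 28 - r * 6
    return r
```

Transformed code:
def work(c, n, r):
    if n <= n:
        value += 22
    if r > r and r == value:
        n += 30 * value
    else:
        value = n
    value = n + 91
    emit(n)
    value = 5 - 91
    n = 30 + 91
    r = 36 % value
    value = 5 * 91
    value = value // 28 - r * 6
    return r

value = 5 - 91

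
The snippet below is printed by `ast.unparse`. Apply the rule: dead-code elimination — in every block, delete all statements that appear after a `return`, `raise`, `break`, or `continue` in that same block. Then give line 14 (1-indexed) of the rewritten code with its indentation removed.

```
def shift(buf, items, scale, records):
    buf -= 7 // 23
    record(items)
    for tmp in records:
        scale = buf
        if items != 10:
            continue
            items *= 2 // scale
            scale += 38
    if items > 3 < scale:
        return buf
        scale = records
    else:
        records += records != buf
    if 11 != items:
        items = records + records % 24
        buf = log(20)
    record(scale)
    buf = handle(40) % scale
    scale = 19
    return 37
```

Transformed code:
def shift(buf, items, scale, records):
    buf -= 7 // 23
    record(items)
    for tmp in records:
        scale = buf
        if items != 10:
            continue
    if items > 3 < scale:
        return buf
    else:
        records += records != buf
    if 11 != items:
        items = records + records % 24
        buf = log(20)
    record(scale)
    buf = handle(40) % scale
    scale = 19
    return 37

buf = log(20)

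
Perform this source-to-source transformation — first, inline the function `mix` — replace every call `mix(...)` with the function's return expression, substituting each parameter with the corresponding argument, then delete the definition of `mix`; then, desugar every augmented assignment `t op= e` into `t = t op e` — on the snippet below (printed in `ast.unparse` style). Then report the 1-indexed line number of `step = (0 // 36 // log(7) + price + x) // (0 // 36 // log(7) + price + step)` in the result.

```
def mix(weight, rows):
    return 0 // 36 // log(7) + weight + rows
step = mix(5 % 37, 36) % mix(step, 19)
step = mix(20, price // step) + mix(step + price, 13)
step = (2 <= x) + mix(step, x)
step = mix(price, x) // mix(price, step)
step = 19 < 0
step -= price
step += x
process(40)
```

Transformed code:
step = (0 // 36 // log(7) + 5 % 37 + 36) % (0 // 36 // log(7) + step + 19)
step = 0 // 36 // log(7) + 20 + price // step + (0 // 36 // log(7) + (step + price) + 13)
step = (2 <= x) + (0 // 36 // log(7) + step + x)
step = (0 // 36 // log(7) + price + x) // (0 // 36 // log(7) + price + step)
step = 19 < 0
step = step - price
step = step + x
process(40)

4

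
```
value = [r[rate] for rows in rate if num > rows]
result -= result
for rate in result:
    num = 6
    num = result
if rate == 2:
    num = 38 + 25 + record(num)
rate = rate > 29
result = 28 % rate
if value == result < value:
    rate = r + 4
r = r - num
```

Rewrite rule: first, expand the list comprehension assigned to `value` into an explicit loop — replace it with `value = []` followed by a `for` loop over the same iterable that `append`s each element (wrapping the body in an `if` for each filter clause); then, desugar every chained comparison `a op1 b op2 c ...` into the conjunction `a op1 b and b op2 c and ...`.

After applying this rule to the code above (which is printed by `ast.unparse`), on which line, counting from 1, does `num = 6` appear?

Transformed code:
value = []
for rows in rate:
    if num > rows:
        value.append(r[rate])
result -= result
for rate in result:
    num = 6
    num = result
if rate == 2:
    num = 38 + 25 + record(num)
rate = rate > 29
result = 28 % rate
if value == result and result < value:
    rate = r + 4
r = r - num

7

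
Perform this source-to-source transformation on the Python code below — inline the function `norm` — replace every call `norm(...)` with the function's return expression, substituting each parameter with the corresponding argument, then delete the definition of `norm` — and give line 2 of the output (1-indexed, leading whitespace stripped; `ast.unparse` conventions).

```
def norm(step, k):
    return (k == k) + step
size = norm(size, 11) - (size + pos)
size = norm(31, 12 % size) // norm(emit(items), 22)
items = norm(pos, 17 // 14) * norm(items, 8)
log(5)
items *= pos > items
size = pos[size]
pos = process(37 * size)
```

Transformed code:
size = (11 == 11) + size - (size + pos)
size = ((12 % size == 12 % size) + 31) // ((22 == 22) + emit(items))
items = ((17 // 14 == 17 // 14) + pos) * ((8 == 8) + items)
log(5)
items *= pos > items
size = pos[size]
pos = process(37 * size)

size = ((12 % size == 12 % size) + 31) // ((22 == 22) + emit(items))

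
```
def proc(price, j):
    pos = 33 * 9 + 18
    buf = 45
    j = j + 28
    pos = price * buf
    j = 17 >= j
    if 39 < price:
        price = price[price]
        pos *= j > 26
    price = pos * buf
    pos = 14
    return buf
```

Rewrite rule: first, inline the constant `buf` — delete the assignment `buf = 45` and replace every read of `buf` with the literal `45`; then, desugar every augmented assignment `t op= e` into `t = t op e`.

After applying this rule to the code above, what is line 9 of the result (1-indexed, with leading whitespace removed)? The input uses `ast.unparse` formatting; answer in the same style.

price = pos * 45

Transformed code:
def proc(price, j):
    pos = 33 * 9 + 18
    j = j + 28
    pos = price * 45
    j = 17 >= j
    if 39 < price:
        price = price[price]
        pos = pos * (j > 26)
    price = pos * 45
    pos = 14
    return 45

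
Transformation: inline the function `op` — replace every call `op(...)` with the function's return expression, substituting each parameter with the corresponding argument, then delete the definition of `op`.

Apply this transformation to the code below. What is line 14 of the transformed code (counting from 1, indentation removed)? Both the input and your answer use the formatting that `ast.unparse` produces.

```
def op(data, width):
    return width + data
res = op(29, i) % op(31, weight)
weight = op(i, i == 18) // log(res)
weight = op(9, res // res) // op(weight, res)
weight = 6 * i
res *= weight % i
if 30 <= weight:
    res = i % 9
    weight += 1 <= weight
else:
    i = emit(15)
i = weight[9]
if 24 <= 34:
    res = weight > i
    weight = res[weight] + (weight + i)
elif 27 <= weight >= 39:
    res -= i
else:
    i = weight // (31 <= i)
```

Transformed code:
res = (i + 29) % (weight + 31)
weight = ((i == 18) + i) // log(res)
weight = (res // res + 9) // (res + weight)
weight = 6 * i
res *= weight % i
if 30 <= weight:
    res = i % 9
    weight += 1 <= weight
else:
    i = emit(15)
i = weight[9]
if 24 <= 34:
    res = weight > i
    weight = res[weight] + (weight + i)
elif 27 <= weight >= 39:
    res -= i
else:
    i = weight // (31 <= i)

weight = res[weight] + (weight + i)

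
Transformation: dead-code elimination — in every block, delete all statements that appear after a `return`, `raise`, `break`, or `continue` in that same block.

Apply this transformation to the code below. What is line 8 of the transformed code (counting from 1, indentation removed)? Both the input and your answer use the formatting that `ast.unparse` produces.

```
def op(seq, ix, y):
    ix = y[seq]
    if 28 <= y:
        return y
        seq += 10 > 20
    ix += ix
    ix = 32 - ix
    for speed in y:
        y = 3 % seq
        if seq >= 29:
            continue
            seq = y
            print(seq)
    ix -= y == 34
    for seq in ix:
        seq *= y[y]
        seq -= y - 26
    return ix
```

Transformed code:
def op(seq, ix, y):
    ix = y[seq]
    if 28 <= y:
        return y
    ix += ix
    ix = 32 - ix
    for speed in y:
        y = 3 % seq
        if seq >= 29:
            continue
    ix -= y == 34
    for seq in ix:
        seq *= y[y]
        seq -= y - 26
    return ix

y = 3 % seq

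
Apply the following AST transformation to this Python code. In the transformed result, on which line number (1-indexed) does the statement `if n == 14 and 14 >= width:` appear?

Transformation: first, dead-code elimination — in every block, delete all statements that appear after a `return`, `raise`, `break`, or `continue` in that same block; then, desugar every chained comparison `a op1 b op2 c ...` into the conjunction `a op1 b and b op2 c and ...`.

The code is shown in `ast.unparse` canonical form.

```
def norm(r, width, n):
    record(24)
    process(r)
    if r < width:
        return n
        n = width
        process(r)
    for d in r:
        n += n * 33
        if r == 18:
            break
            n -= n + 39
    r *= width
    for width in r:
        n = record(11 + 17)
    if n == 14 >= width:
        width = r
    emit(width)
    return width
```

13

Transformed code:
def norm(r, width, n):
    record(24)
    process(r)
    if r < width:
        return n
    for d in r:
        n += n * 33
        if r == 18:
            break
    r *= width
    for width in r:
        n = record(11 + 17)
    if n == 14 and 14 >= width:
        width = r
    emit(width)
    return width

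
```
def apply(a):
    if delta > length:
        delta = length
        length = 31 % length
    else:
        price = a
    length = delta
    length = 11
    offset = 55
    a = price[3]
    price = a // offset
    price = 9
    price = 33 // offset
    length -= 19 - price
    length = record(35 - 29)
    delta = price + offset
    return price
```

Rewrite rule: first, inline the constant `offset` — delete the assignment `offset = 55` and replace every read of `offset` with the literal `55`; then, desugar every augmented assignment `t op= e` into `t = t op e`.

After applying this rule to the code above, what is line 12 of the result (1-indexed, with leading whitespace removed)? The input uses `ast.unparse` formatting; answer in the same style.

price = 33 // 55

Transformed code:
def apply(a):
    if delta > length:
        delta = length
        length = 31 % length
    else:
        price = a
    length = delta
    length = 11
    a = price[3]
    price = a // 55
    price = 9
    price = 33 // 55
    length = length - (19 - price)
    length = record(35 - 29)
    delta = price + 55
    return price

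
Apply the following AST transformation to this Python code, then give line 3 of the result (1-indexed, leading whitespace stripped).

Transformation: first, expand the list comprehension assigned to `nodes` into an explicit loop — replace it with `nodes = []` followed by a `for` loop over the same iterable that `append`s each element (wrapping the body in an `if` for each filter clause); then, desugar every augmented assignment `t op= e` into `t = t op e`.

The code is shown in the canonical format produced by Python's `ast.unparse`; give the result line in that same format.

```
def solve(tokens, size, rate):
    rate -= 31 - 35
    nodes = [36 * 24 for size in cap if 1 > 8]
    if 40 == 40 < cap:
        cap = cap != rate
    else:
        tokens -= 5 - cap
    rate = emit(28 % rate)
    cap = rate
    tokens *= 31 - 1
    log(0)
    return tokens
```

nodes = []

Transformed code:
def solve(tokens, size, rate):
    rate = rate - (31 - 35)
    nodes = []
    for size in cap:
        if 1 > 8:
            nodes.append(36 * 24)
    if 40 == 40 < cap:
        cap = cap != rate
    else:
        tokens = tokens - (5 - cap)
    rate = emit(28 % rate)
    cap = rate
    tokens = tokens * (31 - 1)
    log(0)
    return tokens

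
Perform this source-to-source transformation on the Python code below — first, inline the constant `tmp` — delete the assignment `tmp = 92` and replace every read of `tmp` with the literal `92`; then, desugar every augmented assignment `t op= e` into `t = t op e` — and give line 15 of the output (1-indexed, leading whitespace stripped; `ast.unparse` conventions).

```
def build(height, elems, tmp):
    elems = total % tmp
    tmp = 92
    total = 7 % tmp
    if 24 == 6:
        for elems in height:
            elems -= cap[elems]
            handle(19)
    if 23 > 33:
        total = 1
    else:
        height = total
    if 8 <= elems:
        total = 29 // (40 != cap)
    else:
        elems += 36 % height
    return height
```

Transformed code:
def build(height, elems, tmp):
    elems = total % 92
    total = 7 % 92
    if 24 == 6:
        for elems in height:
            elems = elems - cap[elems]
            handle(19)
    if 23 > 33:
        total = 1
    else:
        height = total
    if 8 <= elems:
        total = 29 // (40 != cap)
    else:
        elems = elems + 36 % height
    return height

elems = elems + 36 % height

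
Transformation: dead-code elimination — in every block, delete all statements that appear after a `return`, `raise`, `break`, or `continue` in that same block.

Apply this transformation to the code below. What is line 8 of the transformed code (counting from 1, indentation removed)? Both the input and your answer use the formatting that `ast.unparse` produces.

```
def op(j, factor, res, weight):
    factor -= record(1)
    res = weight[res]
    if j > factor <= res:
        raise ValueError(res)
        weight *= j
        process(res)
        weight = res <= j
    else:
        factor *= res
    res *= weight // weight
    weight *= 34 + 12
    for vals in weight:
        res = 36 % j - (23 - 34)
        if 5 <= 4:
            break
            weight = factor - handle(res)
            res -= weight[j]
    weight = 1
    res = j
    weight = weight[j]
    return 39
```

Transformed code:
def op(j, factor, res, weight):
    factor -= record(1)
    res = weight[res]
    if j > factor <= res:
        raise ValueError(res)
    else:
        factor *= res
    res *= weight // weight
    weight *= 34 + 12
    for vals in weight:
        res = 36 % j - (23 - 34)
        if 5 <= 4:
            break
    weight = 1
    res = j
    weight = weight[j]
    return 39

res *= weight // weight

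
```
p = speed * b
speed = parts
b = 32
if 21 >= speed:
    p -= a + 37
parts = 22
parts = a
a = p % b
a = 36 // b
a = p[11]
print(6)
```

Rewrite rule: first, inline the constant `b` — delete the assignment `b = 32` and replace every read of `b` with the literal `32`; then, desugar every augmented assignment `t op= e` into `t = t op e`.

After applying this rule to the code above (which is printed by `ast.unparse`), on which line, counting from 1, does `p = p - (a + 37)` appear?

4

Transformed code:
p = speed * 32
speed = parts
if 21 >= speed:
    p = p - (a + 37)
parts = 22
parts = a
a = p % 32
a = 36 // 32
a = p[11]
print(6)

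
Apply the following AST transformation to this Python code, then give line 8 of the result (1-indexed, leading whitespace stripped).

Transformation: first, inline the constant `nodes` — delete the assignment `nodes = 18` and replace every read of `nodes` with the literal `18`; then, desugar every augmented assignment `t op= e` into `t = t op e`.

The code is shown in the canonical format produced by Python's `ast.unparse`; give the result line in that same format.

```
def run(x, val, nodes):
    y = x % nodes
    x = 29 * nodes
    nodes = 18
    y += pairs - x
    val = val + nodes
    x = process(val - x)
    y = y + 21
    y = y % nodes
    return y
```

Transformed code:
def run(x, val, nodes):
    y = x % 18
    x = 29 * 18
    y = y + (pairs - x)
    val = val + 18
    x = process(val - x)
    y = y + 21
    y = y % 18
    return y

y = y % 18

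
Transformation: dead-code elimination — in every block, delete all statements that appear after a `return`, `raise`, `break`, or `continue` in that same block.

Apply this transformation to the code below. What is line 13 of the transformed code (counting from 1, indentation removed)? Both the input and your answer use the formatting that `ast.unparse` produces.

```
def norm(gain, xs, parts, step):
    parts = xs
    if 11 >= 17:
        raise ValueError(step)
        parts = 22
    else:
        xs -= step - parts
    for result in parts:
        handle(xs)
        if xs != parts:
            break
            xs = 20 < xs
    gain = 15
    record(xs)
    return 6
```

return 6

Transformed code:
def norm(gain, xs, parts, step):
    parts = xs
    if 11 >= 17:
        raise ValueError(step)
    else:
        xs -= step - parts
    for result in parts:
        handle(xs)
        if xs != parts:
            break
    gain = 15
    record(xs)
    return 6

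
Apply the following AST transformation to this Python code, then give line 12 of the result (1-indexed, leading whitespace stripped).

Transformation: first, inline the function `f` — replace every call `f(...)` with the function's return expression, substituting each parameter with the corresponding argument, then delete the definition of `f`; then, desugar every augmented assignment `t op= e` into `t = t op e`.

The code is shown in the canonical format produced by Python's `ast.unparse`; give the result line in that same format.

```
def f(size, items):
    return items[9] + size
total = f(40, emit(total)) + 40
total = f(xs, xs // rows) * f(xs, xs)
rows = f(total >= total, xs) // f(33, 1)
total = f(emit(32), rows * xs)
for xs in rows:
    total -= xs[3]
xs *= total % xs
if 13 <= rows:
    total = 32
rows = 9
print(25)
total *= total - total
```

total = total * (total - total)

Transformed code:
total = emit(total)[9] + 40 + 40
total = ((xs // rows)[9] + xs) * (xs[9] + xs)
rows = (xs[9] + (total >= total)) // (1[9] + 33)
total = (rows * xs)[9] + emit(32)
for xs in rows:
    total = total - xs[3]
xs = xs * (total % xs)
if 13 <= rows:
    total = 32
rows = 9
print(25)
total = total * (total - total)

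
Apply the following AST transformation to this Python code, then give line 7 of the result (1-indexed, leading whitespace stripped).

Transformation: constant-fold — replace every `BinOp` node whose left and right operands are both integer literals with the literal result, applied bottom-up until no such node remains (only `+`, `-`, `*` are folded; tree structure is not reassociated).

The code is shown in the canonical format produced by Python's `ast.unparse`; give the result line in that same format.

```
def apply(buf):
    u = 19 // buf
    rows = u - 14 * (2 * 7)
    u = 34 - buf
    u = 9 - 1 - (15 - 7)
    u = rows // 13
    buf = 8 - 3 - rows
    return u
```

Transformed code:
def apply(buf):
    u = 19 // buf
    rows = u - 196
    u = 34 - buf
    u = 0
    u = rows // 13
    buf = 5 - rows
    return u

buf = 5 - rows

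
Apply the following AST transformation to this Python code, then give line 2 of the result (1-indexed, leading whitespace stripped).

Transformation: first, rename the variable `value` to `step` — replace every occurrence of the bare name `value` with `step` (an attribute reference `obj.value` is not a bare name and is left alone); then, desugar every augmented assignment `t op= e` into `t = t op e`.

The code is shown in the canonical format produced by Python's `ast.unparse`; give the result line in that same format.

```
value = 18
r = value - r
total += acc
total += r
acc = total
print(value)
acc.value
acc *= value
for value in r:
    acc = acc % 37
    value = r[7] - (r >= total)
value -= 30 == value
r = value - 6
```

Transformed code:
step = 18
r = step - r
total = total + acc
total = total + r
acc = total
print(step)
acc.value
acc = acc * step
for step in r:
    acc = acc % 37
    step = r[7] - (r >= total)
step = step - (30 == step)
r = step - 6

r = step - r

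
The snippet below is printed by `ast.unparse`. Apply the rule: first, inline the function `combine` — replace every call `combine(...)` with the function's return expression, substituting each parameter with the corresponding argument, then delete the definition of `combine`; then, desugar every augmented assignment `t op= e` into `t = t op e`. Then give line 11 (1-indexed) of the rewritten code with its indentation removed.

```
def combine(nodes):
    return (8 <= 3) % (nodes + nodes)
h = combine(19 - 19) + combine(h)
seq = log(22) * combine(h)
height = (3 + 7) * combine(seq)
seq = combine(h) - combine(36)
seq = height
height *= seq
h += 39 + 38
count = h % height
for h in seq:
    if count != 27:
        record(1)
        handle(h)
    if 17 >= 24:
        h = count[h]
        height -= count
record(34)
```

Transformed code:
h = (8 <= 3) % (19 - 19 + (19 - 19)) + (8 <= 3) % (h + h)
seq = log(22) * ((8 <= 3) % (h + h))
height = (3 + 7) * ((8 <= 3) % (seq + seq))
seq = (8 <= 3) % (h + h) - (8 <= 3) % (36 + 36)
seq = height
height = height * seq
h = h + (39 + 38)
count = h % height
for h in seq:
    if count != 27:
        record(1)
        handle(h)
    if 17 >= 24:
        h = count[h]
        height = height - count
record(34)

record(1)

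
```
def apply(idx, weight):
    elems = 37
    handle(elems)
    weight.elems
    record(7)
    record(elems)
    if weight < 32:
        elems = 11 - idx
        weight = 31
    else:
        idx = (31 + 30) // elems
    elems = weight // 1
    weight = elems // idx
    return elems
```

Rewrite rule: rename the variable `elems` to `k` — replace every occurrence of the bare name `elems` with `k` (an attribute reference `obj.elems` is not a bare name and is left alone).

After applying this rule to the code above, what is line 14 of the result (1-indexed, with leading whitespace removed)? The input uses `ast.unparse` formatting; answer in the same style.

Transformed code:
def apply(idx, weight):
    k = 37
    handle(k)
    weight.elems
    record(7)
    record(k)
    if weight < 32:
        k = 11 - idx
        weight = 31
    else:
        idx = (31 + 30) // k
    k = weight // 1
    weight = k // idx
    return k

return k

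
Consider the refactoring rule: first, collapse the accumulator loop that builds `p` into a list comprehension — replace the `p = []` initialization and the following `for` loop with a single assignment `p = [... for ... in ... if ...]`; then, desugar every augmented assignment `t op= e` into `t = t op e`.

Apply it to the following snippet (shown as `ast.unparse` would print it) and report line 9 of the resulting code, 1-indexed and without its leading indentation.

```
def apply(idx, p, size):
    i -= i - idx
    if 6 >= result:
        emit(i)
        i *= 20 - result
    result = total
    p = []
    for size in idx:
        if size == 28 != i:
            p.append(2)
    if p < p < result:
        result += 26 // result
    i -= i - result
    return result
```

result = result + 26 // result

Transformed code:
def apply(idx, p, size):
    i = i - (i - idx)
    if 6 >= result:
        emit(i)
        i = i * (20 - result)
    result = total
    p = [2 for size in idx if size == 28 != i]
    if p < p < result:
        result = result + 26 // result
    i = i - (i - result)
    return result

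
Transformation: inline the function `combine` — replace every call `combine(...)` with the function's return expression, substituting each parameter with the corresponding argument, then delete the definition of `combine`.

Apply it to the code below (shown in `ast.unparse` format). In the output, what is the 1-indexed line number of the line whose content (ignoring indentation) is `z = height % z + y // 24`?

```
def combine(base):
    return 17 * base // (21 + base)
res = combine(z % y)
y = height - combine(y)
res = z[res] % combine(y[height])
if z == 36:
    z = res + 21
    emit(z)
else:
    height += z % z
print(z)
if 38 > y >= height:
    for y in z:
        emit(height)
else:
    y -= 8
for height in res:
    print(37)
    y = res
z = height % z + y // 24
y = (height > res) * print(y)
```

Transformed code:
res = 17 * (z % y) // (21 + z % y)
y = height - 17 * y // (21 + y)
res = z[res] % (17 * y[height] // (21 + y[height]))
if z == 36:
    z = res + 21
    emit(z)
else:
    height += z % z
print(z)
if 38 > y >= height:
    for y in z:
        emit(height)
else:
    y -= 8
for height in res:
    print(37)
    y = res
z = height % z + y // 24
y = (height > res) * print(y)

18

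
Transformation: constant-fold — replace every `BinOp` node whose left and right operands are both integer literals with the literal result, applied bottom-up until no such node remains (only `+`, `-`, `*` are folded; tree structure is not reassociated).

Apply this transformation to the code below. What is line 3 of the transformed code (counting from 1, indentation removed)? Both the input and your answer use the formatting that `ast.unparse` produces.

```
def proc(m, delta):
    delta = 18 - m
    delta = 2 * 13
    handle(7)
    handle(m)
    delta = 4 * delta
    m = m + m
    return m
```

Transformed code:
def proc(m, delta):
    delta = 18 - m
    delta = 26
    handle(7)
    handle(m)
    delta = 4 * delta
    m = m + m
    return m

delta = 26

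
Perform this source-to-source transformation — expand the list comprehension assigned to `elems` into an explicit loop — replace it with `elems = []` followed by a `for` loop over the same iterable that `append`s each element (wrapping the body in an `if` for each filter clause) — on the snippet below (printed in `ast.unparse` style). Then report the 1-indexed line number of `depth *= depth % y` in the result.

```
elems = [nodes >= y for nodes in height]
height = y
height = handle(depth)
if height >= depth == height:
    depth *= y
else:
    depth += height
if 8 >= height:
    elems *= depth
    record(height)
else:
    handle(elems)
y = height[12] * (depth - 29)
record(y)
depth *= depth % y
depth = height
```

Transformed code:
elems = []
for nodes in height:
    elems.append(nodes >= y)
height = y
height = handle(depth)
if height >= depth == height:
    depth *= y
else:
    depth += height
if 8 >= height:
    elems *= depth
    record(height)
else:
    handle(elems)
y = height[12] * (depth - 29)
record(y)
depth *= depth % y
depth = height

17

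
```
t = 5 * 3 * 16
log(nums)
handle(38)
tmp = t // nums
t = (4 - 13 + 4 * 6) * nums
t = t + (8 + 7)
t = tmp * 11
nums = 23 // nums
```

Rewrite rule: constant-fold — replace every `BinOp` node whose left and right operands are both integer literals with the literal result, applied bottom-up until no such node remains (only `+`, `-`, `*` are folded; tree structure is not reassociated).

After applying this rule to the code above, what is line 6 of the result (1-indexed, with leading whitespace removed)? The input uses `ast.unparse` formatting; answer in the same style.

t = t + 15

Transformed code:
t = 240
log(nums)
handle(38)
tmp = t // nums
t = 15 * nums
t = t + 15
t = tmp * 11
nums = 23 // nums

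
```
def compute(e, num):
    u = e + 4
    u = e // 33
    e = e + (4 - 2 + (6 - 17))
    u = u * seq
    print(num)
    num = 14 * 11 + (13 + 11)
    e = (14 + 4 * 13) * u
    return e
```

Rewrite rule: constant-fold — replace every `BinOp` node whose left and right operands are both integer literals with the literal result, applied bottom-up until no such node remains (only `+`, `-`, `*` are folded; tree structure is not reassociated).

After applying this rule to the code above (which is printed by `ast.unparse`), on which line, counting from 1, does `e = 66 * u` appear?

8

Transformed code:
def compute(e, num):
    u = e + 4
    u = e // 33
    e = e + -9
    u = u * seq
    print(num)
    num = 178
    e = 66 * u
    return e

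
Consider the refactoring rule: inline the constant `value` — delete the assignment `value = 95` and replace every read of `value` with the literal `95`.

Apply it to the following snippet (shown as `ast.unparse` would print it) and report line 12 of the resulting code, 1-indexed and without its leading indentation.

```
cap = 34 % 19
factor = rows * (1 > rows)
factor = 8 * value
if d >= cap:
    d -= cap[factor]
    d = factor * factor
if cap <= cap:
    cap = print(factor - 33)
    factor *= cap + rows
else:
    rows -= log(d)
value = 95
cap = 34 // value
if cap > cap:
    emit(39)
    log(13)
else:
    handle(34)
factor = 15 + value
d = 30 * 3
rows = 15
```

Transformed code:
cap = 34 % 19
factor = rows * (1 > rows)
factor = 8 * 95
if d >= cap:
    d -= cap[factor]
    d = factor * factor
if cap <= cap:
    cap = print(factor - 33)
    factor *= cap + rows
else:
    rows -= log(d)
cap = 34 // 95
if cap > cap:
    emit(39)
    log(13)
else:
    handle(34)
factor = 15 + 95
d = 30 * 3
rows = 15

cap = 34 // 95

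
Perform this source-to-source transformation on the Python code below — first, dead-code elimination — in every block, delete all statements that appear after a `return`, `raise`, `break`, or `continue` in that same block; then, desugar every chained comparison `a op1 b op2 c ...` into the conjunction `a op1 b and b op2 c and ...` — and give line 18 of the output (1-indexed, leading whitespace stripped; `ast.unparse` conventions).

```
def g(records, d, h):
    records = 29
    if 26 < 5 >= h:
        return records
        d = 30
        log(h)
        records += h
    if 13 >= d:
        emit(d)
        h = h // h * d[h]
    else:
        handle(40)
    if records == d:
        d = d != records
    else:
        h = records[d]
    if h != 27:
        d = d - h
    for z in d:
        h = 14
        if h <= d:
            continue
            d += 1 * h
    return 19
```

if h <= d:

Transformed code:
def g(records, d, h):
    records = 29
    if 26 < 5 and 5 >= h:
        return records
    if 13 >= d:
        emit(d)
        h = h // h * d[h]
    else:
        handle(40)
    if records == d:
        d = d != records
    else:
        h = records[d]
    if h != 27:
        d = d - h
    for z in d:
        h = 14
        if h <= d:
            continue
    return 19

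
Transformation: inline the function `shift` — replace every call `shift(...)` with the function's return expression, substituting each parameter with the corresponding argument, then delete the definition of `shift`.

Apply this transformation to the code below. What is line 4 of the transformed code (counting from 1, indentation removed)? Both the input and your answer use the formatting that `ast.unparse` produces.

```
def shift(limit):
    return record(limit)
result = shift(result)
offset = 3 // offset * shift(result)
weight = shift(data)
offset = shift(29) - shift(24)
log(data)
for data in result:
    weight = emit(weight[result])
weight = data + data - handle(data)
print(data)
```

offset = record(29) - record(24)

Transformed code:
result = record(result)
offset = 3 // offset * record(result)
weight = record(data)
offset = record(29) - record(24)
log(data)
for data in result:
    weight = emit(weight[result])
weight = data + data - handle(data)
print(data)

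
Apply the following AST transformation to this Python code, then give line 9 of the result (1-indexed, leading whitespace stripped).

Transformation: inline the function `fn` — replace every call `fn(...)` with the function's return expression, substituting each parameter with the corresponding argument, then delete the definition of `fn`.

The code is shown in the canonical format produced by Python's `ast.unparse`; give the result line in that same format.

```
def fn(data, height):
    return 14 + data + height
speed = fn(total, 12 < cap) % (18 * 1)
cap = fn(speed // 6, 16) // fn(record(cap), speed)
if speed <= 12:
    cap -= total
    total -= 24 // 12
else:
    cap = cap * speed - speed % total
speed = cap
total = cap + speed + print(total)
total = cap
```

Transformed code:
speed = (14 + total + (12 < cap)) % (18 * 1)
cap = (14 + speed // 6 + 16) // (14 + record(cap) + speed)
if speed <= 12:
    cap -= total
    total -= 24 // 12
else:
    cap = cap * speed - speed % total
speed = cap
total = cap + speed + print(total)
total = cap

total = cap + speed + print(total)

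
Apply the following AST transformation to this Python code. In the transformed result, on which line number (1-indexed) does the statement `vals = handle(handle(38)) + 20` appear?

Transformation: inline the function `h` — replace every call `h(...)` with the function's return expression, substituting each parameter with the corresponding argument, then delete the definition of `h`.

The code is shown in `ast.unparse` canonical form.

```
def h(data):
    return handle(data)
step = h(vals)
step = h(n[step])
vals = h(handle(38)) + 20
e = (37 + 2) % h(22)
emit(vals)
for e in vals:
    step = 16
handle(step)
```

3

Transformed code:
step = handle(vals)
step = handle(n[step])
vals = handle(handle(38)) + 20
e = (37 + 2) % handle(22)
emit(vals)
for e in vals:
    step = 16
handle(step)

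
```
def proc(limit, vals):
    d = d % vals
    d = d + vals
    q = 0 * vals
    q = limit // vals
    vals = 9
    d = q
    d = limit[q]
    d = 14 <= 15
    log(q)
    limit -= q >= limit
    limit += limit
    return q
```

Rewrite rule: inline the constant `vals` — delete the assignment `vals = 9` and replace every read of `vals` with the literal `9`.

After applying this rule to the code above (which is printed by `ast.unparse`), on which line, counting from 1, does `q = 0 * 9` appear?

Transformed code:
def proc(limit, vals):
    d = d % 9
    d = d + 9
    q = 0 * 9
    q = limit // 9
    d = q
    d = limit[q]
    d = 14 <= 15
    log(q)
    limit -= q >= limit
    limit += limit
    return q

4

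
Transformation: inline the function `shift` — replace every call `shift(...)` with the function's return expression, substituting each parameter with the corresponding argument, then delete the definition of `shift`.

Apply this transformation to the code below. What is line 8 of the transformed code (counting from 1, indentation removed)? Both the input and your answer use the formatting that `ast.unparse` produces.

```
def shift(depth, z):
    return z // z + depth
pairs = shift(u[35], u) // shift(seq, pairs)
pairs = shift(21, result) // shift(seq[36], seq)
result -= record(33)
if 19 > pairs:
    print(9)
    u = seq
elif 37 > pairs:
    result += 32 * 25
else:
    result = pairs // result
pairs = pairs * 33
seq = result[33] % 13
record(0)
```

Transformed code:
pairs = (u // u + u[35]) // (pairs // pairs + seq)
pairs = (result // result + 21) // (seq // seq + seq[36])
result -= record(33)
if 19 > pairs:
    print(9)
    u = seq
elif 37 > pairs:
    result += 32 * 25
else:
    result = pairs // result
pairs = pairs * 33
seq = result[33] % 13
record(0)

result += 32 * 25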